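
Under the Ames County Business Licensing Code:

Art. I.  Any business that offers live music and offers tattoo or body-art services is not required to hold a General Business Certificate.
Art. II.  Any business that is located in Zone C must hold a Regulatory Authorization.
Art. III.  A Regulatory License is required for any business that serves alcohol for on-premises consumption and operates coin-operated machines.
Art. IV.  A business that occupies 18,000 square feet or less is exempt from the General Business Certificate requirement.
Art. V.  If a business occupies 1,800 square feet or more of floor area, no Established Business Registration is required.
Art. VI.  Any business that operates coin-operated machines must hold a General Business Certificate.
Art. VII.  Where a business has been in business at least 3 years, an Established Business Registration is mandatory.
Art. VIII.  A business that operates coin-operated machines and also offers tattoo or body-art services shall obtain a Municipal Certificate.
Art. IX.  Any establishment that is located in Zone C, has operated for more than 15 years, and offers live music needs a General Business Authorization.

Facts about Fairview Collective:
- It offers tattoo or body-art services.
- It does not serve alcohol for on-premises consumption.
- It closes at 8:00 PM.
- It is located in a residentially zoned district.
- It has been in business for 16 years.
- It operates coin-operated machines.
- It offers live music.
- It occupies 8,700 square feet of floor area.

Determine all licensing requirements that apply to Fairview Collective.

Municipal Certificate

Art. I. offers live music; offers tattoo or body-art services → exempt from General Business Certificate.
Art. II. is located in a residentially zoned district (not: is located in Zone C) → Regulatory Authorization not required.
Art. III. does not serve alcohol for on-premises consumption; operates coin-operated machines → Regulatory License not required.
Art. IV. floor area 8,700 square feet ≤ 18,000 square feet → exempt from General Business Certificate.
Art. V. floor area 8,700 square feet ≥ 1,800 square feet → exempt from Established Business Registration.
Art. VI. operates coin-operated machines → General Business Certificate required.
Art. VII. years in business 16 ≥ 3 → Established Business Registration required.
Art. VIII. operates coin-operated machines; offers tattoo or body-art services → Municipal Certificate required.
Art. IX. is located in a residentially zoned district (not: is located in Zone C); years in business 16 > 15; offers live music → General Business Authorization not required.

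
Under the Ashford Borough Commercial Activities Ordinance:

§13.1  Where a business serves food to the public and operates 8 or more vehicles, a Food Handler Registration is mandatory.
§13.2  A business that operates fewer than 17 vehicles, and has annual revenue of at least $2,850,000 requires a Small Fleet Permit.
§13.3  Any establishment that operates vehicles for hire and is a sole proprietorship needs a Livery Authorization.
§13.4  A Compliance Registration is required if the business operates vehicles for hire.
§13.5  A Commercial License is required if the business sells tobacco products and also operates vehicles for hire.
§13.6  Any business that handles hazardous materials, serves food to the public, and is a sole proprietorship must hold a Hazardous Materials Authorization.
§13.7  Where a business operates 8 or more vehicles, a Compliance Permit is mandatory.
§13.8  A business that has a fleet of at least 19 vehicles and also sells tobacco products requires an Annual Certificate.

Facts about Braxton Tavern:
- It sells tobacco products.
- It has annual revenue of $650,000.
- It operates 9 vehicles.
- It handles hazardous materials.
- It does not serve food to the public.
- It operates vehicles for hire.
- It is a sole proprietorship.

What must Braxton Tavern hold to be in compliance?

Commercial License, Compliance Permit, Compliance Registration, Livery Authorization

§13.1 does not serve food to the public; vehicles 9 ≥ 8 → Food Handler Registration not required.
§13.2 vehicles 9 < 17; revenue $650,000 < $2,850,000 → Small Fleet Permit not required.
§13.3 operates vehicles for hire; is a sole proprietorship → Livery Authorization required.
§13.4 operates vehicles for hire → Compliance Registration required.
§13.5 sells tobacco products; operates vehicles for hire → Commercial License required.
§13.6 handles hazardous materials; does not serve food to the public; is a sole proprietorship → Hazardous Materials Authorization not required.
§13.7 vehicles 9 ≥ 8 → Compliance Permit required.
§13.8 vehicles 9 < 19; sells tobacco products → Annual Certificate not required.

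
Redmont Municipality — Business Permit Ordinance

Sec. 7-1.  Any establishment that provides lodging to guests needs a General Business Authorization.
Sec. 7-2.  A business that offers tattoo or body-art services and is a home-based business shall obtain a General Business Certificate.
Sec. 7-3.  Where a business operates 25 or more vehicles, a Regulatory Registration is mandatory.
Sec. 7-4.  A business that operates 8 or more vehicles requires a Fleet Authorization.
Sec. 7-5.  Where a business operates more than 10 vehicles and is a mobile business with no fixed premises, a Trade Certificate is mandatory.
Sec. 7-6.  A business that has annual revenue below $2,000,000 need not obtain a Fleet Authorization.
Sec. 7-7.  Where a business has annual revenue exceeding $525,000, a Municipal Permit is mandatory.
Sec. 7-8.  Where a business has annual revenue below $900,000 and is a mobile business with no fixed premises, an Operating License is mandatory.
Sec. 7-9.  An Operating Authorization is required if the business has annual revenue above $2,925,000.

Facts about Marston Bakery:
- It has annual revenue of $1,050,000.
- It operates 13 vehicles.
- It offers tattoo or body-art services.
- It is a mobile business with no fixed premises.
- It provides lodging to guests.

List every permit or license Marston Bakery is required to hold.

Sec. 7-1. provides lodging to guests → General Business Authorization required.
Sec. 7-2. offers tattoo or body-art services; is a mobile business with no fixed premises (not: is a home-based business) → General Business Certificate not required.
Sec. 7-3. vehicles 13 < 25 → Regulatory Registration not required.
Sec. 7-4. vehicles 13 ≥ 8 → Fleet Authorization required.
Sec. 7-5. vehicles 13 > 10; is a mobile business with no fixed premises → Trade Certificate required.
Sec. 7-6. revenue $1,050,000 < $2,000,000 → exempt from Fleet Authorization.
Sec. 7-7. revenue $1,050,000 > $525,000 → Municipal Permit required.
Sec. 7-8. revenue $1,050,000 ≥ $900,000; is a mobile business with no fixed premises → Operating License not required.
Sec. 7-9. revenue $1,050,000 ≤ $2,925,000 → Operating Authorization not required.

General Business Authorization, Municipal Permit, Trade Certificate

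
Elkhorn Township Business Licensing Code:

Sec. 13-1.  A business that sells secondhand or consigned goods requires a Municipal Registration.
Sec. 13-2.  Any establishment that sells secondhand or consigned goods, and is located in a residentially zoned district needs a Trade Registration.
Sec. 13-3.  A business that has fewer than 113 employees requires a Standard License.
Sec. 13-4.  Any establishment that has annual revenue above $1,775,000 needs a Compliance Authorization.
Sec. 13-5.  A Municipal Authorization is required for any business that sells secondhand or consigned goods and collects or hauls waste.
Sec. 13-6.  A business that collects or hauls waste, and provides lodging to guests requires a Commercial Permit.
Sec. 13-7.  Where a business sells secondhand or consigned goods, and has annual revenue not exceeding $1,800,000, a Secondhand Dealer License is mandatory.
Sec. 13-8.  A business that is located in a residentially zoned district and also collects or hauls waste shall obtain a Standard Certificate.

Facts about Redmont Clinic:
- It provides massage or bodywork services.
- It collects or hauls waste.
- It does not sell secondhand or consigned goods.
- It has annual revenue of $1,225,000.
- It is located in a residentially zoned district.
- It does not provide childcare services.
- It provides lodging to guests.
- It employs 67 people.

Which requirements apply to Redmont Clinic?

Commercial Permit, Standard Certificate, Standard License

Sec. 13-1. does not sell secondhand or consigned goods → Municipal Registration not required.
Sec. 13-2. does not sell secondhand or consigned goods; is located in a residentially zoned district → Trade Registration not required.
Sec. 13-3. employees 67 < 113 → Standard License required.
Sec. 13-4. revenue $1,225,000 ≤ $1,775,000 → Compliance Authorization not required.
Sec. 13-5. does not sell secondhand or consigned goods; collects or hauls waste → Municipal Authorization not required.
Sec. 13-6. collects or hauls waste; provides lodging to guests → Commercial Permit required.
Sec. 13-7. does not sell secondhand or consigned goods; revenue $1,225,000 ≤ $1,800,000 → Secondhand Dealer License not required.
Sec. 13-8. is located in a residentially zoned district; collects or hauls waste → Standard Certificate required.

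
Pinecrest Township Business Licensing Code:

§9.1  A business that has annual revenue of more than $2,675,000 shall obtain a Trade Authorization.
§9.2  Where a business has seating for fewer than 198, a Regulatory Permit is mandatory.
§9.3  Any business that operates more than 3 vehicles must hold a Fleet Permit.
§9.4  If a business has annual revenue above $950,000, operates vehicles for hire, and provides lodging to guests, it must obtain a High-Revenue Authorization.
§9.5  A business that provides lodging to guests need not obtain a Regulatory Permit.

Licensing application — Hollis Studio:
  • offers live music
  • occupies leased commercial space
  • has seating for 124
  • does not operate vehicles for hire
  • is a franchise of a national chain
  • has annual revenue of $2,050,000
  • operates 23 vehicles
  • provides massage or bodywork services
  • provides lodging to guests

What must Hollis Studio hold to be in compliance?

Fleet Permit

§9.1 revenue $2,050,000 ≤ $2,675,000 → Trade Authorization not required.
§9.2 seating 124 < 198 → Regulatory Permit required.
§9.3 vehicles 23 > 3 → Fleet Permit required.
§9.4 revenue $2,050,000 > $950,000; does not operate vehicles for hire; provides lodging to guests → High-Revenue Authorization not required.
§9.5 provides lodging to guests → exempt from Regulatory Permit.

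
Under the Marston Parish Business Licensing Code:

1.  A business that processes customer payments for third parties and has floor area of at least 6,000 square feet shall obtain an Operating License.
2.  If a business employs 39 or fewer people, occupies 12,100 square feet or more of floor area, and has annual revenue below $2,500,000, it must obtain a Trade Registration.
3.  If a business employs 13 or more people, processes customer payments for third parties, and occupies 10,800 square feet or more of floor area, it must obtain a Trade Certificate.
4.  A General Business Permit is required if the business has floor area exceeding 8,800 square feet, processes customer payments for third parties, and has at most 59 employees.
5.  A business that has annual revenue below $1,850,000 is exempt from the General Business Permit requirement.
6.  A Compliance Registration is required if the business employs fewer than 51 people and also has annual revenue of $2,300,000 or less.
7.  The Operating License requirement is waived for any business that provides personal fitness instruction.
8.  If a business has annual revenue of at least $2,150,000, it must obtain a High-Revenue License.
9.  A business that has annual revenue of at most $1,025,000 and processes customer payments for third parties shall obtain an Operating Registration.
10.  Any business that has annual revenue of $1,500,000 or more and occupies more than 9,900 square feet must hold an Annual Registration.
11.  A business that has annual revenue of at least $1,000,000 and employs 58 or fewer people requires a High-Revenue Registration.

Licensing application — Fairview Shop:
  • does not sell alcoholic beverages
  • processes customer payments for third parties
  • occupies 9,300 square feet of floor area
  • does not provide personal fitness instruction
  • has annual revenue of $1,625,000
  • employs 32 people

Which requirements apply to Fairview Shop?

Compliance Registration, High-Revenue Registration, Operating License

1. processes customer payments for third parties; floor area 9,300 square feet ≥ 6,000 square feet → Operating License required.
2. employees 32 ≤ 39; floor area 9,300 square feet < 12,100 square feet; revenue $1,625,000 < $2,500,000 → Trade Registration not required.
3. employees 32 ≥ 13; processes customer payments for third parties; floor area 9,300 square feet < 10,800 square feet → Trade Certificate not required.
4. floor area 9,300 square feet > 8,800 square feet; processes customer payments for third parties; employees 32 ≤ 59 → General Business Permit required.
5. revenue $1,625,000 < $1,850,000 → exempt from General Business Permit.
6. employees 32 < 51; revenue $1,625,000 ≤ $2,300,000 → Compliance Registration required.
7. does not provide personal fitness instruction → Operating License exemption does not apply.
8. revenue $1,625,000 < $2,150,000 → High-Revenue License not required.
9. revenue $1,625,000 > $1,025,000; processes customer payments for third parties → Operating Registration not required.
10. revenue $1,625,000 ≥ $1,500,000; floor area 9,300 square feet ≤ 9,900 square feet → Annual Registration not required.
11. revenue $1,625,000 ≥ $1,000,000; employees 32 ≤ 58 → High-Revenue Registration required.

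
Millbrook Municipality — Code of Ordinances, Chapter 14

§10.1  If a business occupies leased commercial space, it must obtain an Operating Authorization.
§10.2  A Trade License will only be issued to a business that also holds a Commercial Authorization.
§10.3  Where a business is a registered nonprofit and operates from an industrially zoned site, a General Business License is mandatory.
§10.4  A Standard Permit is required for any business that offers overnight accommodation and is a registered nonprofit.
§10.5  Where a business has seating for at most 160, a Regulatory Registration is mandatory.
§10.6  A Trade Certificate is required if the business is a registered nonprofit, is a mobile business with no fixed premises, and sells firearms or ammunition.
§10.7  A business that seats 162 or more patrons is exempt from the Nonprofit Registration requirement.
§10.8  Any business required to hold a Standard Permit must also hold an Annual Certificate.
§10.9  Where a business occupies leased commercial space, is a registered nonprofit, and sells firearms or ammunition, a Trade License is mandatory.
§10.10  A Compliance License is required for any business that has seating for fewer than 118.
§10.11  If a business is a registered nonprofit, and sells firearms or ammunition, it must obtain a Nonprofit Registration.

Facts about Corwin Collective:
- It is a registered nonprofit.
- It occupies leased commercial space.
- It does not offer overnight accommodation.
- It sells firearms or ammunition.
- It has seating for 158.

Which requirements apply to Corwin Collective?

Commercial Authorization, Nonprofit Registration, Operating Authorization, Regulatory Registration, Trade License

§10.1 occupies leased commercial space → Operating Authorization required.
§10.2 Trade License is required → Commercial Authorization also required.
§10.3 is a registered nonprofit; occupies leased commercial space (not: operates from an industrially zoned site) → General Business License not required.
§10.4 does not offer overnight accommodation; is a registered nonprofit → Standard Permit not required.
§10.5 seating 158 ≤ 160 → Regulatory Registration required.
§10.6 is a registered nonprofit; occupies leased commercial space (not: is a mobile business with no fixed premises); sells firearms or ammunition → Trade Certificate not required.
§10.7 seating 158 < 162 → Nonprofit Registration exemption does not apply.
§10.8 Standard Permit is not required → no effect.
§10.9 occupies leased commercial space; is a registered nonprofit; sells firearms or ammunition → Trade License required.
§10.10 seating 158 ≥ 118 → Compliance License not required.
§10.11 is a registered nonprofit; sells firearms or ammunition → Nonprofit Registration required.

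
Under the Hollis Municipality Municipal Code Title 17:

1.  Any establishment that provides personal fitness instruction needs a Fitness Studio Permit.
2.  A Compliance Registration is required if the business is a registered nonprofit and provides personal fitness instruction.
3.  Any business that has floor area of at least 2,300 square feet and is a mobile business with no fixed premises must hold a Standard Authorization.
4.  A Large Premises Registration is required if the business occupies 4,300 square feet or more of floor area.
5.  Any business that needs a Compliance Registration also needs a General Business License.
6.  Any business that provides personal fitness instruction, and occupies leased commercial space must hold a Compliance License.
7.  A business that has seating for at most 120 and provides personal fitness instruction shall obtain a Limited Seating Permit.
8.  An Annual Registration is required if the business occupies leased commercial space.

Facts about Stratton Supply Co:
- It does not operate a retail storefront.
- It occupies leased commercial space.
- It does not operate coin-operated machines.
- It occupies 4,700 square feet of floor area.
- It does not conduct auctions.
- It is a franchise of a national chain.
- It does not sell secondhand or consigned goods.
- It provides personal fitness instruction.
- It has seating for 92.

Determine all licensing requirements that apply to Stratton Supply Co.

1. provides personal fitness instruction → Fitness Studio Permit required.
2. is a franchise of a national chain (not: is a registered nonprofit); provides personal fitness instruction → Compliance Registration not required.
3. floor area 4,700 square feet ≥ 2,300 square feet; occupies leased commercial space (not: is a mobile business with no fixed premises) → Standard Authorization not required.
4. floor area 4,700 square feet ≥ 4,300 square feet → Large Premises Registration required.
5. Compliance Registration is not required → no effect.
6. provides personal fitness instruction; occupies leased commercial space → Compliance License required.
7. seating 92 ≤ 120; provides personal fitness instruction → Limited Seating Permit required.
8. occupies leased commercial space → Annual Registration required.

Annual Registration, Compliance License, Fitness Studio Permit, Large Premises Registration, Limited Seating Permit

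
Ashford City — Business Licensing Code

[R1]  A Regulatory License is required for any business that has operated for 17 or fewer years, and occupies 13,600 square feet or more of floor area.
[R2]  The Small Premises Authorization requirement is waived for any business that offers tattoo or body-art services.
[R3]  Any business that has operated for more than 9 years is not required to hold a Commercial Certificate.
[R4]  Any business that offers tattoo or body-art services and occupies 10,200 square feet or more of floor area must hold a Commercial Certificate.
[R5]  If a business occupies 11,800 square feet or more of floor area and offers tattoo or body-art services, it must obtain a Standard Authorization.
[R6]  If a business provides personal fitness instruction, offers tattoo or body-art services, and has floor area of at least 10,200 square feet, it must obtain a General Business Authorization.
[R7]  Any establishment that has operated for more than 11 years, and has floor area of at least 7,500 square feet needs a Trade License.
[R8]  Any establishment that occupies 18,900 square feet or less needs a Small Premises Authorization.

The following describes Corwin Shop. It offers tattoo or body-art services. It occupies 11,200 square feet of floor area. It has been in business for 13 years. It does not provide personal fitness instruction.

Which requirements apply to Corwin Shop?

[R1] years in business 13 ≤ 17; floor area 11,200 square feet < 13,600 square feet → Regulatory License not required.
[R2] offers tattoo or body-art services → exempt from Small Premises Authorization.
[R3] years in business 13 > 9 → exempt from Commercial Certificate.
[R4] offers tattoo or body-art services; floor area 11,200 square feet ≥ 10,200 square feet → Commercial Certificate required.
[R5] floor area 11,200 square feet < 11,800 square feet; offers tattoo or body-art services → Standard Authorization not required.
[R6] does not provide personal fitness instruction; offers tattoo or body-art services; floor area 11,200 square feet ≥ 10,200 square feet → General Business Authorization not required.
[R7] years in business 13 > 11; floor area 11,200 square feet ≥ 7,500 square feet → Trade License required.
[R8] floor area 11,200 square feet ≤ 18,900 square feet → Small Premises Authorization required.

Trade License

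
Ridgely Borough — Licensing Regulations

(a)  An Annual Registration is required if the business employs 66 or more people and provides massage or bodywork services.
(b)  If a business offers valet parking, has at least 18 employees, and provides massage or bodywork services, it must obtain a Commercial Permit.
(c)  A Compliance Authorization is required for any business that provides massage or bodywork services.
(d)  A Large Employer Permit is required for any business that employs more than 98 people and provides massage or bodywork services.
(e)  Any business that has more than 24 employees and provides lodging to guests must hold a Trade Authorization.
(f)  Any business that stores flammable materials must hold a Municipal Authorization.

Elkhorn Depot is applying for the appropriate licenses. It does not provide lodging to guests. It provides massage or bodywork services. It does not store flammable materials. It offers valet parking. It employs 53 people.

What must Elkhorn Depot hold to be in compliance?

(a) employees 53 < 66; provides massage or bodywork services → Annual Registration not required.
(b) offers valet parking; employees 53 ≥ 18; provides massage or bodywork services → Commercial Permit required.
(c) provides massage or bodywork services → Compliance Authorization required.
(d) employees 53 ≤ 98; provides massage or bodywork services → Large Employer Permit not required.
(e) employees 53 > 24; does not provide lodging to guests → Trade Authorization not required.
(f) does not store flammable materials → Municipal Authorization not required.

Commercial Permit, Compliance Authorization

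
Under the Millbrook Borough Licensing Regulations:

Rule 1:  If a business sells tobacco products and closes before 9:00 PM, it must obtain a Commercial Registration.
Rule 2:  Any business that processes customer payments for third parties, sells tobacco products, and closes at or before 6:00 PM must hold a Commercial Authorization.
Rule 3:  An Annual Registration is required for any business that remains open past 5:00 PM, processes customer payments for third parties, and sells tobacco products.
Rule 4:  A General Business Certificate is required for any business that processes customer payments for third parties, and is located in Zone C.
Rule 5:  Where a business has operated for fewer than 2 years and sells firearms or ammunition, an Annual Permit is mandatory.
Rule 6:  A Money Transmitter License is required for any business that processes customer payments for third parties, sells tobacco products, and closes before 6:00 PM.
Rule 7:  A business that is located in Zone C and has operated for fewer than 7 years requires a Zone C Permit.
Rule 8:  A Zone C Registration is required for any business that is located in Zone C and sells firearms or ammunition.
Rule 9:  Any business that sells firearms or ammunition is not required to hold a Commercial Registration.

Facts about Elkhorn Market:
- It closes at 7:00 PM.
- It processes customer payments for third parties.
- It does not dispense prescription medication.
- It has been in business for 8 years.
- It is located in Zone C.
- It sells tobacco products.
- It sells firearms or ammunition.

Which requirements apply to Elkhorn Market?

Annual Registration, General Business Certificate, Zone C Registration

Rule 1: sells tobacco products; closes 7:00 PM, at/before 9:00 PM → Commercial Registration required.
Rule 2: processes customer payments for third parties; sells tobacco products; closes 7:00 PM, after 6:00 PM → Commercial Authorization not required.
Rule 3: closes 7:00 PM, after 5:00 PM; processes customer payments for third parties; sells tobacco products → Annual Registration required.
Rule 4: processes customer payments for third parties; is located in Zone C → General Business Certificate required.
Rule 5: years in business 8 ≥ 2; sells firearms or ammunition → Annual Permit not required.
Rule 6: processes customer payments for third parties; sells tobacco products; closes 7:00 PM, after 6:00 PM → Money Transmitter License not required.
Rule 7: is located in Zone C; years in business 8 ≥ 7 → Zone C Permit not required.
Rule 8: is located in Zone C; sells firearms or ammunition → Zone C Registration required.
Rule 9: sells firearms or ammunition → exempt from Commercial Registration.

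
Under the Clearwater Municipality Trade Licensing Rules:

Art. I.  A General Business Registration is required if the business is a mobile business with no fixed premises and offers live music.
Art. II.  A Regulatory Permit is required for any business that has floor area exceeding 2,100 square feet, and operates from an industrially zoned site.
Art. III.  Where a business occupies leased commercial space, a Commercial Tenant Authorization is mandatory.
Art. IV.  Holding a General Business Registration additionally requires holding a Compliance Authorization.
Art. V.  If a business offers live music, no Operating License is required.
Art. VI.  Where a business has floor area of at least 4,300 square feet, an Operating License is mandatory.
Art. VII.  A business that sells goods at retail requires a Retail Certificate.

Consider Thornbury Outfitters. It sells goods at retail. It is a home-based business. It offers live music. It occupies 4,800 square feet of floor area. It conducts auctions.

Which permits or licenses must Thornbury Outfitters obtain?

Retail Certificate

Art. I. is a home-based business (not: is a mobile business with no fixed premises); offers live music → General Business Registration not required.
Art. II. floor area 4,800 square feet > 2,100 square feet; is a home-based business (not: operates from an industrially zoned site) → Regulatory Permit not required.
Art. III. is a home-based business (not: occupies leased commercial space) → Commercial Tenant Authorization not required.
Art. IV. General Business Registration is not required → no effect.
Art. V. offers live music → exempt from Operating License.
Art. VI. floor area 4,800 square feet ≥ 4,300 square feet → Operating License required.
Art. VII. sells goods at retail → Retail Certificate required.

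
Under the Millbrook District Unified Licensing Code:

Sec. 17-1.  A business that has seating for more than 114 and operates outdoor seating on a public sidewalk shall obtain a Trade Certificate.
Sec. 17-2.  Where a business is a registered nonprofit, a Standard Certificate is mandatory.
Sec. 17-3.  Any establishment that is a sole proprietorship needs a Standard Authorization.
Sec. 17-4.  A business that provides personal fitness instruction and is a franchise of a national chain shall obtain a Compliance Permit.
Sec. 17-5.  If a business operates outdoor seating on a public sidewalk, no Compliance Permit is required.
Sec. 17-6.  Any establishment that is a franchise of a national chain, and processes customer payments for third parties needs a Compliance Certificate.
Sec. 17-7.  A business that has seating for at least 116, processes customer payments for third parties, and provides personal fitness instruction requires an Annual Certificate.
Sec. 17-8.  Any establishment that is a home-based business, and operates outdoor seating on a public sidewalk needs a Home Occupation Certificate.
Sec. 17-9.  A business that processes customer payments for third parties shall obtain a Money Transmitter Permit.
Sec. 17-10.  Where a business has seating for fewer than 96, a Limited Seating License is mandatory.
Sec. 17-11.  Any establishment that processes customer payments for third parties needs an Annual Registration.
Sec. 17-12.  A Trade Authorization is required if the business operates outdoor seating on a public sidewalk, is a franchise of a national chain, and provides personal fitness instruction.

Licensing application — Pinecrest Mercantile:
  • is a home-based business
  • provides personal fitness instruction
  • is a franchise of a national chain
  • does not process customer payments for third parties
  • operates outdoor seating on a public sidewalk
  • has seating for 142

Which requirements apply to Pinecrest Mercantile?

Home Occupation Certificate, Trade Authorization, Trade Certificate

Sec. 17-1. seating 142 > 114; operates outdoor seating on a public sidewalk → Trade Certificate required.
Sec. 17-2. is a franchise of a national chain (not: is a registered nonprofit) → Standard Certificate not required.
Sec. 17-3. is a franchise of a national chain (not: is a sole proprietorship) → Standard Authorization not required.
Sec. 17-4. provides personal fitness instruction; is a franchise of a national chain → Compliance Permit required.
Sec. 17-5. operates outdoor seating on a public sidewalk → exempt from Compliance Permit.
Sec. 17-6. is a franchise of a national chain; does not process customer payments for third parties → Compliance Certificate not required.
Sec. 17-7. seating 142 ≥ 116; does not process customer payments for third parties; provides personal fitness instruction → Annual Certificate not required.
Sec. 17-8. is a home-based business; operates outdoor seating on a public sidewalk → Home Occupation Certificate required.
Sec. 17-9. does not process customer payments for third parties → Money Transmitter Permit not required.
Sec. 17-10. seating 142 ≥ 96 → Limited Seating License not required.
Sec. 17-11. does not process customer payments for third parties → Annual Registration not required.
Sec. 17-12. operates outdoor seating on a public sidewalk; is a franchise of a national chain; provides personal fitness instruction → Trade Authorization required.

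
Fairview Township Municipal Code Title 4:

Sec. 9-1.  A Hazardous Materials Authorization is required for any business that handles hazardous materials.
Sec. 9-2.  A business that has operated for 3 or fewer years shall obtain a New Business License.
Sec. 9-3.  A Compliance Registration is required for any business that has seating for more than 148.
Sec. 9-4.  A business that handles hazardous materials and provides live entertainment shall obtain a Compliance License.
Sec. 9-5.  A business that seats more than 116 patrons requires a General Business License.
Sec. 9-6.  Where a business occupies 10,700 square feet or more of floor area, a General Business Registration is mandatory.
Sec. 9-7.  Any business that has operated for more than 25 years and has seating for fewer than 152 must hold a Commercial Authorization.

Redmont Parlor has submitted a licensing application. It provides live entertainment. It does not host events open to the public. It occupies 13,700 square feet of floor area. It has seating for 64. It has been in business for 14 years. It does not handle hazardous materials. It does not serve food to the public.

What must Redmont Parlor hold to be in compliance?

General Business Registration

Sec. 9-1. does not handle hazardous materials → Hazardous Materials Authorization not required.
Sec. 9-2. years in business 14 > 3 → New Business License not required.
Sec. 9-3. seating 64 ≤ 148 → Compliance Registration not required.
Sec. 9-4. does not handle hazardous materials; provides live entertainment → Compliance License not required.
Sec. 9-5. seating 64 ≤ 116 → General Business License not required.
Sec. 9-6. floor area 13,700 square feet ≥ 10,700 square feet → General Business Registration required.
Sec. 9-7. years in business 14 ≤ 25; seating 64 < 152 → Commercial Authorization not required.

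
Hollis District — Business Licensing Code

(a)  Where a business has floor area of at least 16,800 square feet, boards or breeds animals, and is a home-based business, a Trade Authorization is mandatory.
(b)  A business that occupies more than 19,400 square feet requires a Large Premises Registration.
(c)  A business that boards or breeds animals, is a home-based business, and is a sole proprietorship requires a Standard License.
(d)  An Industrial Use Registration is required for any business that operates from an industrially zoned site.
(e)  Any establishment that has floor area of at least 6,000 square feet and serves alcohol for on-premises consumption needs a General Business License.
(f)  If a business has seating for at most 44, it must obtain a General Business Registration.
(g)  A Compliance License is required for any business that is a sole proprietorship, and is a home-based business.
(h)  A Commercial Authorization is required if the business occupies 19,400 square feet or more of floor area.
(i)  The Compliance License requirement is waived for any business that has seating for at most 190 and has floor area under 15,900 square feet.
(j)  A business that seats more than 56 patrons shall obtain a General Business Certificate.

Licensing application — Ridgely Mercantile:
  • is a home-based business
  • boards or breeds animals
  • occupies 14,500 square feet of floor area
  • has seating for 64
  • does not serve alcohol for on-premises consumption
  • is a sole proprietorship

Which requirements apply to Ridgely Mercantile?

(a) floor area 14,500 square feet < 16,800 square feet; boards or breeds animals; is a home-based business → Trade Authorization not required.
(b) floor area 14,500 square feet ≤ 19,400 square feet → Large Premises Registration not required.
(c) boards or breeds animals; is a home-based business; is a sole proprietorship → Standard License required.
(d) is a home-based business (not: operates from an industrially zoned site) → Industrial Use Registration not required.
(e) floor area 14,500 square feet ≥ 6,000 square feet; does not serve alcohol for on-premises consumption → General Business License not required.
(f) seating 64 > 44 → General Business Registration not required.
(g) is a sole proprietorship; is a home-based business → Compliance License required.
(h) floor area 14,500 square feet < 19,400 square feet → Commercial Authorization not required.
(i) seating 64 ≤ 190; floor area 14,500 square feet < 15,900 square feet → exempt from Compliance License.
(j) seating 64 > 56 → General Business Certificate required.

General Business Certificate, Standard License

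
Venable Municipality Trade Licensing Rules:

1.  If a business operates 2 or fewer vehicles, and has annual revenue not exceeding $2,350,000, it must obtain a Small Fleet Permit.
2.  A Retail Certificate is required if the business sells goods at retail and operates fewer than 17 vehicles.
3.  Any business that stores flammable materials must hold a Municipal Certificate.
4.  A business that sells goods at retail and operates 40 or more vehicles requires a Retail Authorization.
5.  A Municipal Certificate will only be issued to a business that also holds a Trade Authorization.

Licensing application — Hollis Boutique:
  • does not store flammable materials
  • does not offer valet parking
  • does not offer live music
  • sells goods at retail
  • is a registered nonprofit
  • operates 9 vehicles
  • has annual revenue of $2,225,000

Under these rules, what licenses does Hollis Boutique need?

Retail Certificate

1. vehicles 9 > 2; revenue $2,225,000 ≤ $2,350,000 → Small Fleet Permit not required.
2. sells goods at retail; vehicles 9 < 17 → Retail Certificate required.
3. does not store flammable materials → Municipal Certificate not required.
4. sells goods at retail; vehicles 9 < 40 → Retail Authorization not required.
5. Municipal Certificate is not required → no effect.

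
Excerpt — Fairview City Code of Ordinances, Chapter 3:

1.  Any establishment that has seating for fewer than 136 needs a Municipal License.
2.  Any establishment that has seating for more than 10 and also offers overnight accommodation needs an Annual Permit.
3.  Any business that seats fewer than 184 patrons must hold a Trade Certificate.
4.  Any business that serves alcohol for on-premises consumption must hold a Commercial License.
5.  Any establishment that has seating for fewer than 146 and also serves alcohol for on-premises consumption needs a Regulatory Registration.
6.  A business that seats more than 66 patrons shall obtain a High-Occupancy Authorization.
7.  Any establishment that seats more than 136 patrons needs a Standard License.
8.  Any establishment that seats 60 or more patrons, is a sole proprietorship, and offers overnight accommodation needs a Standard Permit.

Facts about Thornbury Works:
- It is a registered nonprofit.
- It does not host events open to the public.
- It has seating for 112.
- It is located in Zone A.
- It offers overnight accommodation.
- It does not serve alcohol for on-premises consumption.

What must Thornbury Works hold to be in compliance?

1. seating 112 < 136 → Municipal License required.
2. seating 112 > 10; offers overnight accommodation → Annual Permit required.
3. seating 112 < 184 → Trade Certificate required.
4. does not serve alcohol for on-premises consumption → Commercial License not required.
5. seating 112 < 146; does not serve alcohol for on-premises consumption → Regulatory Registration not required.
6. seating 112 > 66 → High-Occupancy Authorization required.
7. seating 112 ≤ 136 → Standard License not required.
8. seating 112 ≥ 60; is a registered nonprofit (not: is a sole proprietorship); offers overnight accommodation → Standard Permit not required.

Annual Permit, High-Occupancy Authorization, Municipal License, Trade Certificate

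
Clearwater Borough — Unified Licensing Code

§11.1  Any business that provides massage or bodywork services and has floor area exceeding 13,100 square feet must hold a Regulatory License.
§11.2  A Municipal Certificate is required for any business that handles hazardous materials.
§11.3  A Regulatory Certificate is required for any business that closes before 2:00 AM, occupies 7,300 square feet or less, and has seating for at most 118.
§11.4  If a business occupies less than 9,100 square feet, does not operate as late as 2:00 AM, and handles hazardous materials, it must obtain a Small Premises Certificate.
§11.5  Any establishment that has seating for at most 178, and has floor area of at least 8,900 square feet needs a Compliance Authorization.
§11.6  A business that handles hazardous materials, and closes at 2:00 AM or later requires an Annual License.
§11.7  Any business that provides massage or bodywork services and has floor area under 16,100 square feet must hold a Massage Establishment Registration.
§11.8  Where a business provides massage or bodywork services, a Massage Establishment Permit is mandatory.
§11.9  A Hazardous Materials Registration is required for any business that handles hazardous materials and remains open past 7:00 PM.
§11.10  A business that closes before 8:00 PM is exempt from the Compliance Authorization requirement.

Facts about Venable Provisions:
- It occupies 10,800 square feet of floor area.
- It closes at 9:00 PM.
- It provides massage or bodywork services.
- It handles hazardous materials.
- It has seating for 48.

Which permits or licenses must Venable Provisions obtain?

§11.1 provides massage or bodywork services; floor area 10,800 square feet ≤ 13,100 square feet → Regulatory License not required.
§11.2 handles hazardous materials → Municipal Certificate required.
§11.3 closes 9:00 PM, at/before 2:00 AM; floor area 10,800 square feet > 7,300 square feet; seating 48 ≤ 118 → Regulatory Certificate not required.
§11.4 floor area 10,800 square feet ≥ 9,100 square feet; closes 9:00 PM, at/before 2:00 AM; handles hazardous materials → Small Premises Certificate not required.
§11.5 seating 48 ≤ 178; floor area 10,800 square feet ≥ 8,900 square feet → Compliance Authorization required.
§11.6 handles hazardous materials; closes 9:00 PM, at/before 2:00 AM → Annual License not required.
§11.7 provides massage or bodywork services; floor area 10,800 square feet < 16,100 square feet → Massage Establishment Registration required.
§11.8 provides massage or bodywork services → Massage Establishment Permit required.
§11.9 handles hazardous materials; closes 9:00 PM, after 7:00 PM → Hazardous Materials Registration required.
§11.10 closes 9:00 PM, after 8:00 PM → Compliance Authorization exemption does not apply.

Compliance Authorization, Hazardous Materials Registration, Massage Establishment Permit, Massage Establishment Registration, Municipal Certificate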